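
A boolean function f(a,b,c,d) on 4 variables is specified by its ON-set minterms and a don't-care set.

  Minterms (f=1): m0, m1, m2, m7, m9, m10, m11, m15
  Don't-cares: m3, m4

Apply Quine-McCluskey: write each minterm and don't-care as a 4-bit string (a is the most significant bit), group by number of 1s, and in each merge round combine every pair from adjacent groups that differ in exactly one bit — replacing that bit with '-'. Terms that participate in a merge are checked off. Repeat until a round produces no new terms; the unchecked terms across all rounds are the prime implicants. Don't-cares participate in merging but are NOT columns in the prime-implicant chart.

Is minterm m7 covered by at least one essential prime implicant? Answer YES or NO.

YES

[col 0] 0000*, 0001*, 0010*, 0011*, 0100*, 0111*, 1001*, 1010*, 1011*, 1111*
[col 1] -001*, -010*, -011*, -111*, 0-00, 0-11*, 00-0*, 00-1*, 000-*, 001-*, 1-11*, 10-1*, 101-*
[col 2] --11, -0-1, -01-, 00--
Prime implicants: --11, -0-1, -01-, 0-00, 00--
PI chart (minterm → PIs covering it):
  0 | 0-00,00--
  1 | -0-1,00--
  2 | -01-,00--
  7 | --11  (sole → essential)
  9 | -0-1  (sole → essential)
  10 | -01-  (sole → essential)
  11 | --11,-0-1,-01-
  15 | --11  (sole → essential)
Essential prime implicants: --11, -0-1, -01-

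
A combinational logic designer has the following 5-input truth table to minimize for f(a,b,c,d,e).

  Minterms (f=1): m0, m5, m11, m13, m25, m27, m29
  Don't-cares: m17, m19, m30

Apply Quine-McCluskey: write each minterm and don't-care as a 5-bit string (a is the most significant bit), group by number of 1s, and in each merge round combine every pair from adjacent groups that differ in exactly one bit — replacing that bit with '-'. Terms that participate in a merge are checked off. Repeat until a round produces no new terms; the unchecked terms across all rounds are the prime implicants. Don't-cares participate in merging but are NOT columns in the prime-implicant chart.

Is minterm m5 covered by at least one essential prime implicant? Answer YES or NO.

[col 0] 00000, 00101*, 01011*, 01101*, 10001*, 10011*, 11001*, 11011*, 11101*, 11110
[col 1] -1011, -1101, 0-101, 1-001*, 1-011*, 100-1*, 11-01, 110-1*
[col 2] 1-0-1
Prime implicants: -1011, -1101, 0-101, 00000, 1-0-1, 11-01, 11110
PI chart (minterm → PIs covering it):
  0 | 00000  (sole → essential)
  5 | 0-101  (sole → essential)
  11 | -1011  (sole → essential)
  13 | -1101,0-101
  25 | 1-0-1,11-01
  27 | -1011,1-0-1
  29 | -1101,11-01
Essential prime implicants: -1011, 0-101, 00000

YES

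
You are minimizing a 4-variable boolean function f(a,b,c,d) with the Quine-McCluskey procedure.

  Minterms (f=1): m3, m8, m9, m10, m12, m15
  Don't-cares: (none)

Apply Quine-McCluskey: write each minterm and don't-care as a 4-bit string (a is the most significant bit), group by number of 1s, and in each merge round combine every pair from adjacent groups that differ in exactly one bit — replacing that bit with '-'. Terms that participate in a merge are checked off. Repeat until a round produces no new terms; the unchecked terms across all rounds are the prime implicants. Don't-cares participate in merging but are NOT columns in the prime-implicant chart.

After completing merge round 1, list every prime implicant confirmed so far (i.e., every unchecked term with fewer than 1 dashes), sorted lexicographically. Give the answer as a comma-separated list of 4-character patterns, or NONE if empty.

0011, 1111

size-2^0 implicants → 0011  1000(✓)  1001(✓)  1010(✓)  1100(✓)  1111
size-2^1 implicants → 1-00  10-0  100-
Unchecked terms (primes): 0011, 1-00, 10-0, 100-, 1111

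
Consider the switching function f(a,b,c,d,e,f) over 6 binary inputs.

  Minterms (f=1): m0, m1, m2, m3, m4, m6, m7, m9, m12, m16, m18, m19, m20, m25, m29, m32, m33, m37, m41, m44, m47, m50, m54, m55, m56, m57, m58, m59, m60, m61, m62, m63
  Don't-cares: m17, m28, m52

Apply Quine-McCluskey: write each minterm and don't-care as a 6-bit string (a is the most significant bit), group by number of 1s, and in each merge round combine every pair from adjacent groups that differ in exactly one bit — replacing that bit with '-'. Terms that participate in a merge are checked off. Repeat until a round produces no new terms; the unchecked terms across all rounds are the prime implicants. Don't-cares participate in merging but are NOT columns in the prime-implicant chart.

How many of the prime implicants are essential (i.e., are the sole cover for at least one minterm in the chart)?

8

[col 0] 000000*, 000001*, 000010*, 000011*, 000100*, 000110*, 000111*, 001001*, 001100*, 010000*, 010001*, 010010*, 010011*, 010100*, 011001*, 011100*, 011101*, 100000*, 100001*, 100101*, 101001*, 101100*, 101111*, 110010*, 110100*, 110110*, 110111*, 111000*, 111001*, 111010*, 111011*, 111100*, 111101*, 111110*, 111111*
[col 1] -00000*, -00001*, -01001*, -01100*, -10010, -10100*, -11001*, -11100*, -11101*, 0-0000*, 0-0001*, 0-0010*, 0-0011*, 0-0100*, 0-1001*, 0-1100*, 00-001*, 00-100*, 000-00*, 000-10*, 000-11*, 0000-0*, 0000-1*, 00000-*, 00001-*, 0001-0*, 00011-*, 01-001*, 01-100*, 010-00*, 0100-0*, 0100-1*, 01000-*, 01001-*, 011-01*, 01110-*, 1-1001*, 1-1100*, 1-1111, 10-001*, 100-01, 10000-*, 11-010*, 11-100*, 11-110*, 11-111*, 110-10*, 1101-0*, 11011-*, 111-00*, 111-01*, 111-10*, 111-11*, 1110-0*, 1110-1*, 11100-*, 11101-*, 1111-0*, 1111-1*, 11110-*, 11111-*
[col 2] --1001, --1100, -0-001, -0000-, -1-100, -11-01, -1110-, 0--001, 0--100, 0-0-00, 0-00-0*, 0-00-1*, 0-000-*, 0-001-*, 000--0, 000-1-, 0000--*, 0100--*, 11--10, 11-1-0, 11-11-, 111--0*, 111--1*, 111-0-*, 111-1-*, 1110--*, 1111--*
[col 3] 0-00--, 111---
Prime implicants: --1001, --1100, -0-001, -0000-, -1-100, -10010, -11-01, -1110-, 0--001, 0--100, 0-0-00, 0-00--, 000--0, 000-1-, 1-1111, 100-01, 11--10, 11-1-0, 11-11-, 111---
PI chart (minterm → PIs covering it):
  0 | -0000-,0-0-00,0-00--,000--0
  1 | -0-001,-0000-,0--001,0-00--
  2 | 0-00--,000--0,000-1-
  3 | 0-00--,000-1-
  4 | 0--100,0-0-00,000--0
  6 | 000--0,000-1-
  7 | 000-1-  (sole → essential)
  9 | --1001,-0-001,0--001
  12 | --1100,0--100
  16 | 0-0-00,0-00--
  18 | -10010,0-00--
  19 | 0-00--  (sole → essential)
  20 | -1-100,0--100,0-0-00
  25 | --1001,-11-01,0--001
  29 | -11-01,-1110-
  32 | -0000-  (sole → essential)
  33 | -0-001,-0000-,100-01
  37 | 100-01  (sole → essential)
  41 | --1001,-0-001
  44 | --1100  (sole → essential)
  47 | 1-1111  (sole → essential)
  50 | -10010,11--10
  54 | 11--10,11-1-0,11-11-
  55 | 11-11-  (sole → essential)
  56 | 111---  (sole → essential)
  57 | --1001,-11-01,111---
  58 | 11--10,111---
  59 | 111---  (sole → essential)
  60 | --1100,-1-100,-1110-,11-1-0,111---
  61 | -11-01,-1110-,111---
  62 | 11--10,11-1-0,11-11-,111---
  63 | 1-1111,11-11-,111---
Essential prime implicants: --1100, -0000-, 0-00--, 000-1-, 1-1111, 100-01, 11-11-, 111---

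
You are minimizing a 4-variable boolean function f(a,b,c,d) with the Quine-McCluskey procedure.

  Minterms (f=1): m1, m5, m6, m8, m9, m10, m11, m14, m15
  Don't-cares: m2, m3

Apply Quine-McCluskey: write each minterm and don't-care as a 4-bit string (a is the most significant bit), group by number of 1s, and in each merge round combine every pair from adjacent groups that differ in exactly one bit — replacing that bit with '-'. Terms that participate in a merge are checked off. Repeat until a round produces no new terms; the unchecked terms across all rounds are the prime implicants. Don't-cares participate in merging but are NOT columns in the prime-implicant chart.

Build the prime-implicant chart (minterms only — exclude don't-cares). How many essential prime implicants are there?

4

size-2^0 implicants → 0001(✓)  0010(✓)  0011(✓)  0101(✓)  0110(✓)  1000(✓)  1001(✓)  1010(✓)  1011(✓)  1110(✓)  1111(✓)
size-2^1 implicants → -001(✓)  -010(✓)  -011(✓)  -110(✓)  0-01  0-10(✓)  00-1(✓)  001-(✓)  1-10(✓)  1-11(✓)  10-0(✓)  10-1(✓)  100-(✓)  101-(✓)  111-(✓)
size-2^2 implicants → --10  -0-1  -01-  1-1-  10--
Unchecked terms (primes): --10, -0-1, -01-, 0-01, 1-1-, 10--
Minterm coverage:
  m1 ⊆ -0-1,0-01
  m5 ⊆ 0-01 [E]
  m6 ⊆ --10 [E]
  m8 ⊆ 10-- [E]
  m9 ⊆ -0-1,10--
  m10 ⊆ --10,-01-,1-1-,10--
  m11 ⊆ -0-1,-01-,1-1-,10--
  m14 ⊆ --10,1-1-
  m15 ⊆ 1-1- [E]
E = {--10, 0-01, 1-1-, 10--}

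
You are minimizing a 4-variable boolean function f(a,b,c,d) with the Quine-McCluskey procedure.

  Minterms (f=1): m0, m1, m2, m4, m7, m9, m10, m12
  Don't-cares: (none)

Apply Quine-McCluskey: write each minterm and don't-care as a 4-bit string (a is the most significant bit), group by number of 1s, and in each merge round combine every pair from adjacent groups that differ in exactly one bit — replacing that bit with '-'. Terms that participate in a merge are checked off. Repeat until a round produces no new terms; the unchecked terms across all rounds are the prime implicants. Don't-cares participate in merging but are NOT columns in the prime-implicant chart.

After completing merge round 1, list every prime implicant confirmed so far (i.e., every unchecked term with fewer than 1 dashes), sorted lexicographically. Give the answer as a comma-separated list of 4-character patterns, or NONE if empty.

0111

Round 0: 0000✓ 0001✓ 0010✓ 0100✓ 0111 1001✓ 1010✓ 1100✓
Round 1: -001 -010 -100 0-00 00-0 000-
PIs = {-001, -010, -100, 0-00, 00-0, 000-, 0111}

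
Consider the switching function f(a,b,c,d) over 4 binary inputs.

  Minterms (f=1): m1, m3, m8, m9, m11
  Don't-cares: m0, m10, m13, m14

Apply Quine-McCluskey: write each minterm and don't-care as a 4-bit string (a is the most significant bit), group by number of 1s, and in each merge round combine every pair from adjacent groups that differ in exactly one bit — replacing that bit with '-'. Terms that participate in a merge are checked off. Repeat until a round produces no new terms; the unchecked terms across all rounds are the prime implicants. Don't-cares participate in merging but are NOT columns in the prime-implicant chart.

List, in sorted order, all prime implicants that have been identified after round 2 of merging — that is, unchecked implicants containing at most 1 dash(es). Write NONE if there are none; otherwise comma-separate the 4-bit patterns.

[col 0] 0000*, 0001*, 0011*, 1000*, 1001*, 1010*, 1011*, 1101*, 1110*
[col 1] -000*, -001*, -011*, 00-1*, 000-*, 1-01, 1-10, 10-0*, 10-1*, 100-*, 101-*
[col 2] -0-1, -00-, 10--
Prime implicants: -0-1, -00-, 1-01, 1-10, 10--

1-01, 1-10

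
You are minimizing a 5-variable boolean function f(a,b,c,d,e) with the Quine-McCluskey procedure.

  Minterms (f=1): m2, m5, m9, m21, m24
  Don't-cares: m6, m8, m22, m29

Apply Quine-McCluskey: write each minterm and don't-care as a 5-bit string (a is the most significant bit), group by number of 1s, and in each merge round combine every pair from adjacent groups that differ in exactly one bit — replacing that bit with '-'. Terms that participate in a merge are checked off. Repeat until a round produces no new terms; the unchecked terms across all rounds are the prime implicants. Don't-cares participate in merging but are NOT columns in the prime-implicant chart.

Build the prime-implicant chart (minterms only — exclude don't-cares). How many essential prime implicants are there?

Round 0: 00010✓ 00101✓ 00110✓ 01000✓ 01001✓ 10101✓ 10110✓ 11000✓ 11101✓
Round 1: -0101 -0110 -1000 00-10 0100- 1-101
PIs = {-0101, -0110, -1000, 00-10, 0100-, 1-101}
Coverage chart:
  m2: 00-10 ←essential
  m5: -0101 ←essential
  m9: 0100- ←essential
  m21: -0101,1-101
  m24: -1000 ←essential
Essential: -0101, -1000, 00-10, 0100-

4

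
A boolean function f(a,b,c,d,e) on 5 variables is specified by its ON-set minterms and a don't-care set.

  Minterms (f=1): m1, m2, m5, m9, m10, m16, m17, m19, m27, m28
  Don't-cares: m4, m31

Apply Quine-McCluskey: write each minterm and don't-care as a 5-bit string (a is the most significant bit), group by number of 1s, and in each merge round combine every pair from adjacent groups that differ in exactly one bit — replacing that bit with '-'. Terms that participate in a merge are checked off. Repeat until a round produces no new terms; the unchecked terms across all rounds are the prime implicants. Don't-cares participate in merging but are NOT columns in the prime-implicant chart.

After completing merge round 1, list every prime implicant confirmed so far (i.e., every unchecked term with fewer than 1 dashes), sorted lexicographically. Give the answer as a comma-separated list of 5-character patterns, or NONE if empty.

11100

[col 0] 00001*, 00010*, 00100*, 00101*, 01001*, 01010*, 10000*, 10001*, 10011*, 11011*, 11100, 11111*
[col 1] -0001, 0-001, 0-010, 00-01, 0010-, 1-011, 100-1, 1000-, 11-11
Prime implicants: -0001, 0-001, 0-010, 00-01, 0010-, 1-011, 100-1, 1000-, 11-11, 11100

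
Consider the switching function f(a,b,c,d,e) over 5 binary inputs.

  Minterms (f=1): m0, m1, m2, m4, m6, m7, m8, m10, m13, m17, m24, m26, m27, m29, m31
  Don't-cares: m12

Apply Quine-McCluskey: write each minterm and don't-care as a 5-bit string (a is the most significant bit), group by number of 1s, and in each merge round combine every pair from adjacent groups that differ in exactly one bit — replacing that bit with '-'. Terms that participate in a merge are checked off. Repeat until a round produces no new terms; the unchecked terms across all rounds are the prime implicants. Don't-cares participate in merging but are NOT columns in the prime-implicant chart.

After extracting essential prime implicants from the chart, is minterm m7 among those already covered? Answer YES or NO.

YES

Round 0: 00000✓ 00001✓ 00010✓ 00100✓ 00110✓ 00111✓ 01000✓ 01010✓ 01100✓ 01101✓ 10001✓ 11000✓ 11010✓ 11011✓ 11101✓ 11111✓
Round 1: -0001 -1000✓ -1010✓ -1101 0-000✓ 0-010✓ 0-100✓ 00-00✓ 00-10✓ 000-0✓ 0000- 001-0✓ 0011- 01-00✓ 010-0✓ 0110- 11-11 110-0✓ 1101- 111-1
Round 2: -10-0 0--00 0-0-0 00--0
PIs = {-0001, -10-0, -1101, 0--00, 0-0-0, 00--0, 0000-, 0011-, 0110-, 11-11, 1101-, 111-1}
Coverage chart:
  m0: 0--00,0-0-0,00--0,0000-
  m1: -0001,0000-
  m2: 0-0-0,00--0
  m4: 0--00,00--0
  m6: 00--0,0011-
  m7: 0011- ←essential
  m8: -10-0,0--00,0-0-0
  m10: -10-0,0-0-0
  m13: -1101,0110-
  m17: -0001 ←essential
  m24: -10-0 ←essential
  m26: -10-0,1101-
  m27: 11-11,1101-
  m29: -1101,111-1
  m31: 11-11,111-1
Essential: -0001, -10-0, 0011-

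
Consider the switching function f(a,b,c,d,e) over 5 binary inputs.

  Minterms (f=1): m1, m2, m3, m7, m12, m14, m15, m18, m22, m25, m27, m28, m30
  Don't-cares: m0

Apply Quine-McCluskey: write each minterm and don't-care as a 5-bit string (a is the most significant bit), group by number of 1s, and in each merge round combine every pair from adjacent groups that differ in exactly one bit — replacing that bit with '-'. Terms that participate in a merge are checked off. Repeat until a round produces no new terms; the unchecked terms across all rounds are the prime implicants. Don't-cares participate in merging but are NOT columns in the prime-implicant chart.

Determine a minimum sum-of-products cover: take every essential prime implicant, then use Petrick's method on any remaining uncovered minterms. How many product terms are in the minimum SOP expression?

Round 0: 00000✓ 00001✓ 00010✓ 00011✓ 00111✓ 01100✓ 01110✓ 01111✓ 10010✓ 10110✓ 11001✓ 11011✓ 11100✓ 11110✓
Round 1: -0010 -1100✓ -1110✓ 0-111 00-11 000-0✓ 000-1✓ 0000-✓ 0001-✓ 011-0✓ 0111- 1-110 10-10 110-1 111-0✓
Round 2: -11-0 000--
PIs = {-0010, -11-0, 0-111, 00-11, 000--, 0111-, 1-110, 10-10, 110-1}
Coverage chart:
  m1: 000-- ←essential
  m2: -0010,000--
  m3: 00-11,000--
  m7: 0-111,00-11
  m12: -11-0 ←essential
  m14: -11-0,0111-
  m15: 0-111,0111-
  m18: -0010,10-10
  m22: 1-110,10-10
  m25: 110-1 ←essential
  m27: 110-1 ←essential
  m28: -11-0 ←essential
  m30: -11-0,1-110
Essential: -11-0, 000--, 110-1
Petrick residual → 0-111, 10-10
Min cover (5 terms): bce' + a'cde + a'b'c' + ab'de' + abc'e

5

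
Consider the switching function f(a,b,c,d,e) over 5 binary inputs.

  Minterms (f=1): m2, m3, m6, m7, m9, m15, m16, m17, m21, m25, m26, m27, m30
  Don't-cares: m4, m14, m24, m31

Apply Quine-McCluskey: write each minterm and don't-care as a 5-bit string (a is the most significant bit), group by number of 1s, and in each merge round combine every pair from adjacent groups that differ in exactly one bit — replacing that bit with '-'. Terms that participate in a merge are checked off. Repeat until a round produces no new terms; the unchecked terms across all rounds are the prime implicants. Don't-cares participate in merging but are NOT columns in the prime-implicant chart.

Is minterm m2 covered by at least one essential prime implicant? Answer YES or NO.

size-2^0 implicants → 00010(✓)  00011(✓)  00100(✓)  00110(✓)  00111(✓)  01001(✓)  01110(✓)  01111(✓)  10000(✓)  10001(✓)  10101(✓)  11000(✓)  11001(✓)  11010(✓)  11011(✓)  11110(✓)  11111(✓)
size-2^1 implicants → -1001  -1110(✓)  -1111(✓)  0-110(✓)  0-111(✓)  00-10(✓)  00-11(✓)  0001-(✓)  001-0  0011-(✓)  0111-(✓)  1-000(✓)  1-001(✓)  10-01  1000-(✓)  11-10(✓)  11-11(✓)  110-0(✓)  110-1(✓)  1100-(✓)  1101-(✓)  1111-(✓)
size-2^2 implicants → -111-  0-11-  00-1-  1-00-  11-1-  110--
Unchecked terms (primes): -1001, -111-, 0-11-, 00-1-, 001-0, 1-00-, 10-01, 11-1-, 110--
Minterm coverage:
  m2 ⊆ 00-1- [E]
  m3 ⊆ 00-1- [E]
  m6 ⊆ 0-11-,00-1-,001-0
  m7 ⊆ 0-11-,00-1-
  m9 ⊆ -1001 [E]
  m15 ⊆ -111-,0-11-
  m16 ⊆ 1-00- [E]
  m17 ⊆ 1-00-,10-01
  m21 ⊆ 10-01 [E]
  m25 ⊆ -1001,1-00-,110--
  m26 ⊆ 11-1-,110--
  m27 ⊆ 11-1-,110--
  m30 ⊆ -111-,11-1-
E = {-1001, 00-1-, 1-00-, 10-01}

YES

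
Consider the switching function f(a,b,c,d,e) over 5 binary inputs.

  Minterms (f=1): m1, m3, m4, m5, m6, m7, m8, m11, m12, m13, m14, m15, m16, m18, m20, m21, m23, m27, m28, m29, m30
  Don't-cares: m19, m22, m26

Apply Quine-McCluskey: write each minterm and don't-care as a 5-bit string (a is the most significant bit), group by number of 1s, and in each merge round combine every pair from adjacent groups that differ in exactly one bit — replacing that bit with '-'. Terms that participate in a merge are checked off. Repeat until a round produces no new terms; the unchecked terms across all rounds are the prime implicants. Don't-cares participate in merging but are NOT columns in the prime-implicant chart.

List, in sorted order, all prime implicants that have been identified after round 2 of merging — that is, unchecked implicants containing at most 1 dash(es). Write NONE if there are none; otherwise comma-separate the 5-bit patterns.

01-00

Round 0: 00001✓ 00011✓ 00100✓ 00101✓ 00110✓ 00111✓ 01000✓ 01011✓ 01100✓ 01101✓ 01110✓ 01111✓ 10000✓ 10010✓ 10011✓ 10100✓ 10101✓ 10110✓ 10111✓ 11010✓ 11011✓ 11100✓ 11101✓ 11110✓
Round 1: -0011✓ -0100✓ -0101✓ -0110✓ -0111✓ -1011✓ -1100✓ -1101✓ -1110✓ 0-011✓ 0-100✓ 0-101✓ 0-110✓ 0-111✓ 00-01✓ 00-11✓ 000-1✓ 001-0✓ 001-1✓ 0010-✓ 0011-✓ 01-00 01-11✓ 011-0✓ 011-1✓ 0110-✓ 0111-✓ 1-010✓ 1-011✓ 1-100✓ 1-101✓ 1-110✓ 10-00✓ 10-10✓ 10-11✓ 100-0✓ 1001-✓ 101-0✓ 101-1✓ 1010-✓ 1011-✓ 11-10✓ 1101-✓ 111-0✓ 1110-✓
Round 2: --011 --100✓ --101✓ --110✓ -0-11 -01-0✓ -01-1✓ -010-✓ -011-✓ -11-0✓ -110-✓ 0--11 0-1-0✓ 0-1-1✓ 0-10-✓ 0-11-✓ 00--1 001--✓ 011--✓ 1--10 1-01- 1-1-0✓ 1-10-✓ 10--0 10-1- 101--✓
Round 3: --1-0 --10- -01-- 0-1--
PIs = {--011, --1-0, --10-, -0-11, -01--, 0--11, 0-1--, 00--1, 01-00, 1--10, 1-01-, 10--0, 10-1-}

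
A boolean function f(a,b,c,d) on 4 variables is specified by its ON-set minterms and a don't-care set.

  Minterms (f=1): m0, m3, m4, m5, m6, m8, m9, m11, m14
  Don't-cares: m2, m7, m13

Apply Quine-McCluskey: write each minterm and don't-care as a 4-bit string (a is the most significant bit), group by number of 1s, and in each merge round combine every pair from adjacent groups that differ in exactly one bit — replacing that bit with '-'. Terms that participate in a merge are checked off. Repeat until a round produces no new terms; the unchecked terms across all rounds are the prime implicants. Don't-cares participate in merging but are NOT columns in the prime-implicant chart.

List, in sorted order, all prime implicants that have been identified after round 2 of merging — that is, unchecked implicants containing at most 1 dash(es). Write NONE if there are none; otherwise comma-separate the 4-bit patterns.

-000, -011, -101, -110, 1-01, 10-1, 100-

size-2^0 implicants → 0000(✓)  0010(✓)  0011(✓)  0100(✓)  0101(✓)  0110(✓)  0111(✓)  1000(✓)  1001(✓)  1011(✓)  1101(✓)  1110(✓)
size-2^1 implicants → -000  -011  -101  -110  0-00(✓)  0-10(✓)  0-11(✓)  00-0(✓)  001-(✓)  01-0(✓)  01-1(✓)  010-(✓)  011-(✓)  1-01  10-1  100-
size-2^2 implicants → 0--0  0-1-  01--
Unchecked terms (primes): -000, -011, -101, -110, 0--0, 0-1-, 01--, 1-01, 10-1, 100-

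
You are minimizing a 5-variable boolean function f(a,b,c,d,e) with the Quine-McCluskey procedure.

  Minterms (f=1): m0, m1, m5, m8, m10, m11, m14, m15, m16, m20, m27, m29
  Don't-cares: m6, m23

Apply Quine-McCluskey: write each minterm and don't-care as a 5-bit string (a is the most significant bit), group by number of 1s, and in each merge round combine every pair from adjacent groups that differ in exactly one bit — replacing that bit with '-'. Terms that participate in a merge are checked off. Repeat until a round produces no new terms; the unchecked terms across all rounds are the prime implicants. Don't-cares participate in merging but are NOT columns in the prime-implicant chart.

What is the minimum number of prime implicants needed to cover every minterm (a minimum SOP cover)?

Round 0: 00000✓ 00001✓ 00101✓ 00110✓ 01000✓ 01010✓ 01011✓ 01110✓ 01111✓ 10000✓ 10100✓ 10111 11011✓ 11101
Round 1: -0000 -1011 0-000 0-110 00-01 0000- 01-10✓ 01-11✓ 010-0 0101-✓ 0111-✓ 10-00
Round 2: 01-1-
PIs = {-0000, -1011, 0-000, 0-110, 00-01, 0000-, 01-1-, 010-0, 10-00, 10111, 11101}
Coverage chart:
  m0: -0000,0-000,0000-
  m1: 00-01,0000-
  m5: 00-01 ←essential
  m8: 0-000,010-0
  m10: 01-1-,010-0
  m11: -1011,01-1-
  m14: 0-110,01-1-
  m15: 01-1- ←essential
  m16: -0000,10-00
  m20: 10-00 ←essential
  m27: -1011 ←essential
  m29: 11101 ←essential
Essential: -1011, 00-01, 01-1-, 10-00, 11101
Petrick residual → 0-000
Min cover (6 terms): bc'de + a'c'd'e' + a'b'd'e + a'bd + ab'd'e' + abcd'e

6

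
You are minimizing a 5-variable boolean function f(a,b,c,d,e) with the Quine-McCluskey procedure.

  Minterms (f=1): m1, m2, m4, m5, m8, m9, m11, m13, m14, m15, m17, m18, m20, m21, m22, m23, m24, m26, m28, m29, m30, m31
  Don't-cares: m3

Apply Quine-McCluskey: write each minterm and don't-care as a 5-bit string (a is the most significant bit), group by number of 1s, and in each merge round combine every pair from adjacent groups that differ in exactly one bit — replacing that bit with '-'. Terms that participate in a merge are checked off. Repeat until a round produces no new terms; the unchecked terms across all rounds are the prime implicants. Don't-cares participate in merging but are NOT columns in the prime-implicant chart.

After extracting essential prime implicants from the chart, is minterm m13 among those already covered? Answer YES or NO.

Round 0: 00001✓ 00010✓ 00011✓ 00100✓ 00101✓ 01000✓ 01001✓ 01011✓ 01101✓ 01110✓ 01111✓ 10001✓ 10010✓ 10100✓ 10101✓ 10110✓ 10111✓ 11000✓ 11010✓ 11100✓ 11101✓ 11110✓ 11111✓
Round 1: -0001✓ -0010 -0100✓ -0101✓ -1000 -1101✓ -1110✓ -1111✓ 0-001✓ 0-011✓ 0-101✓ 00-01✓ 000-1✓ 0001- 0010-✓ 01-01✓ 01-11✓ 010-1✓ 0100- 011-1✓ 0111-✓ 1-010✓ 1-100✓ 1-101✓ 1-110✓ 1-111✓ 10-01✓ 10-10✓ 101-0✓ 101-1✓ 1010-✓ 1011-✓ 11-00✓ 11-10✓ 110-0✓ 111-0✓ 111-1✓ 1110-✓ 1111-✓
Round 2: --101 -0-01 -010- -11-1 -111- 0--01 0-0-1 01--1 1--10 1-1-0✓ 1-1-1✓ 1-10-✓ 1-11-✓ 101--✓ 11--0 111--✓
Round 3: 1-1--
PIs = {--101, -0-01, -0010, -010-, -1000, -11-1, -111-, 0--01, 0-0-1, 0001-, 01--1, 0100-, 1--10, 1-1--, 11--0}
Coverage chart:
  m1: -0-01,0--01,0-0-1
  m2: -0010,0001-
  m4: -010- ←essential
  m5: --101,-0-01,-010-,0--01
  m8: -1000,0100-
  m9: 0--01,0-0-1,01--1,0100-
  m11: 0-0-1,01--1
  m13: --101,-11-1,0--01,01--1
  m14: -111- ←essential
  m15: -11-1,-111-,01--1
  m17: -0-01 ←essential
  m18: -0010,1--10
  m20: -010-,1-1--
  m21: --101,-0-01,-010-,1-1--
  m22: 1--10,1-1--
  m23: 1-1-- ←essential
  m24: -1000,11--0
  m26: 1--10,11--0
  m28: 1-1--,11--0
  m29: --101,-11-1,1-1--
  m30: -111-,1--10,1-1--,11--0
  m31: -11-1,-111-,1-1--
Essential: -0-01, -010-, -111-, 1-1--

NO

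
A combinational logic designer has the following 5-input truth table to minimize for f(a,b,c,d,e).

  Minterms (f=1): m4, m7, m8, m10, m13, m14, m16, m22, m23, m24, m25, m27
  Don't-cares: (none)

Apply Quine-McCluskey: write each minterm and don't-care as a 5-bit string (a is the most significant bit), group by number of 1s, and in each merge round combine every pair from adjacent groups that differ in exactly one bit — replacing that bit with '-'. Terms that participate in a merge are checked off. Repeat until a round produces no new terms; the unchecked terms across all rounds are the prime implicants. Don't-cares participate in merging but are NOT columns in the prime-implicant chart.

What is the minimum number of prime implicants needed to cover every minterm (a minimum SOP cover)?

8

size-2^0 implicants → 00100  00111(✓)  01000(✓)  01010(✓)  01101  01110(✓)  10000(✓)  10110(✓)  10111(✓)  11000(✓)  11001(✓)  11011(✓)
size-2^1 implicants → -0111  -1000  01-10  010-0  1-000  1011-  110-1  1100-
Unchecked terms (primes): -0111, -1000, 00100, 01-10, 010-0, 01101, 1-000, 1011-, 110-1, 1100-
Minterm coverage:
  m4 ⊆ 00100 [E]
  m7 ⊆ -0111 [E]
  m8 ⊆ -1000,010-0
  m10 ⊆ 01-10,010-0
  m13 ⊆ 01101 [E]
  m14 ⊆ 01-10 [E]
  m16 ⊆ 1-000 [E]
  m22 ⊆ 1011- [E]
  m23 ⊆ -0111,1011-
  m24 ⊆ -1000,1-000,1100-
  m25 ⊆ 110-1,1100-
  m27 ⊆ 110-1 [E]
E = {-0111, 00100, 01-10, 01101, 1-000, 1011-, 110-1}
Petrick residual → -1000
Cover = b'cde + bc'd'e' + a'b'cd'e' + a'bde' + a'bcd'e + ac'd'e' + ab'cd + abc'e  |cover|=8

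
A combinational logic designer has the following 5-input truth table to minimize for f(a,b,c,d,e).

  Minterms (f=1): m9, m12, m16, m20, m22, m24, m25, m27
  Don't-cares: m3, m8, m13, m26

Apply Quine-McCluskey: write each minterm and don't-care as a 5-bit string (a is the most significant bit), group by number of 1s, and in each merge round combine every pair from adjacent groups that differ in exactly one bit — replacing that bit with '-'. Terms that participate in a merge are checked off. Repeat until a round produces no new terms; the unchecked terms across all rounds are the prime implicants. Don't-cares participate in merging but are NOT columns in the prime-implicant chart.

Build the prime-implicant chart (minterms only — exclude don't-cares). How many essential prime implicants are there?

Round 0: 00011 01000✓ 01001✓ 01100✓ 01101✓ 10000✓ 10100✓ 10110✓ 11000✓ 11001✓ 11010✓ 11011✓
Round 1: -1000✓ -1001✓ 01-00✓ 01-01✓ 0100-✓ 0110-✓ 1-000 10-00 101-0 110-0✓ 110-1✓ 1100-✓ 1101-✓
Round 2: -100- 01-0- 110--
PIs = {-100-, 00011, 01-0-, 1-000, 10-00, 101-0, 110--}
Coverage chart:
  m9: -100-,01-0-
  m12: 01-0- ←essential
  m16: 1-000,10-00
  m20: 10-00,101-0
  m22: 101-0 ←essential
  m24: -100-,1-000,110--
  m25: -100-,110--
  m27: 110-- ←essential
Essential: 01-0-, 101-0, 110--

3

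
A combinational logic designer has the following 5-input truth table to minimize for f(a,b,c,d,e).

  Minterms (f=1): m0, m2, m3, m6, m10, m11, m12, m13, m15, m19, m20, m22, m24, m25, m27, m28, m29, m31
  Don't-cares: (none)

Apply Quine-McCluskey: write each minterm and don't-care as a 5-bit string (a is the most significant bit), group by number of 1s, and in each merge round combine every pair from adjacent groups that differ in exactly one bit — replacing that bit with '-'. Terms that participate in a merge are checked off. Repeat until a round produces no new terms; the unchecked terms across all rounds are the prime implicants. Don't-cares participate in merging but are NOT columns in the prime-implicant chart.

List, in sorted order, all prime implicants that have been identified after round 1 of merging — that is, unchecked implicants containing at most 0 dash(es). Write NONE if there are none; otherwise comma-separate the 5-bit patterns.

size-2^0 implicants → 00000(✓)  00010(✓)  00011(✓)  00110(✓)  01010(✓)  01011(✓)  01100(✓)  01101(✓)  01111(✓)  10011(✓)  10100(✓)  10110(✓)  11000(✓)  11001(✓)  11011(✓)  11100(✓)  11101(✓)  11111(✓)
size-2^1 implicants → -0011(✓)  -0110  -1011(✓)  -1100(✓)  -1101(✓)  -1111(✓)  0-010(✓)  0-011(✓)  00-10  000-0  0001-(✓)  01-11(✓)  0101-(✓)  011-1(✓)  0110-(✓)  1-011(✓)  1-100  101-0  11-00(✓)  11-01(✓)  11-11(✓)  110-1(✓)  1100-(✓)  111-1(✓)  1110-(✓)
size-2^2 implicants → --011  -1-11  -11-1  -110-  0-01-  11--1  11-0-
Unchecked terms (primes): --011, -0110, -1-11, -11-1, -110-, 0-01-, 00-10, 000-0, 1-100, 101-0, 11--1, 11-0-

NONE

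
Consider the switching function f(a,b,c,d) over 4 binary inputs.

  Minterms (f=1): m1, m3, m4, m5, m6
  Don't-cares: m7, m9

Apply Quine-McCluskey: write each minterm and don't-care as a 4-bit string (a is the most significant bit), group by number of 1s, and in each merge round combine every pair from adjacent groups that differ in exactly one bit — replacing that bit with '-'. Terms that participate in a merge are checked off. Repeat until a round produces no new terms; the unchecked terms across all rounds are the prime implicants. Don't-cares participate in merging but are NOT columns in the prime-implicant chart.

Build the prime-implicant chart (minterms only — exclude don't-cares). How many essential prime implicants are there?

Round 0: 0001✓ 0011✓ 0100✓ 0101✓ 0110✓ 0111✓ 1001✓
Round 1: -001 0-01✓ 0-11✓ 00-1✓ 01-0✓ 01-1✓ 010-✓ 011-✓
Round 2: 0--1 01--
PIs = {-001, 0--1, 01--}
Coverage chart:
  m1: -001,0--1
  m3: 0--1 ←essential
  m4: 01-- ←essential
  m5: 0--1,01--
  m6: 01-- ←essential
Essential: 0--1, 01--

2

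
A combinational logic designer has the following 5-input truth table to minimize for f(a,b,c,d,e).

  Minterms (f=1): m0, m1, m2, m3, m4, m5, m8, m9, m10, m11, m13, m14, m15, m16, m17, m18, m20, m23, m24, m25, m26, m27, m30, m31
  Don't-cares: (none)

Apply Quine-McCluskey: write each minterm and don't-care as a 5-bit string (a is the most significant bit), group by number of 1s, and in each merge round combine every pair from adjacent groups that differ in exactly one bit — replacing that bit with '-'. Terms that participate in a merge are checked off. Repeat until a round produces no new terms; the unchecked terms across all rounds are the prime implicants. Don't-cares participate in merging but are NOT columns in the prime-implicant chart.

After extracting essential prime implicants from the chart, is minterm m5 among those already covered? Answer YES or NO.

size-2^0 implicants → 00000(✓)  00001(✓)  00010(✓)  00011(✓)  00100(✓)  00101(✓)  01000(✓)  01001(✓)  01010(✓)  01011(✓)  01101(✓)  01110(✓)  01111(✓)  10000(✓)  10001(✓)  10010(✓)  10100(✓)  10111(✓)  11000(✓)  11001(✓)  11010(✓)  11011(✓)  11110(✓)  11111(✓)
size-2^1 implicants → -0000(✓)  -0001(✓)  -0010(✓)  -0100(✓)  -1000(✓)  -1001(✓)  -1010(✓)  -1011(✓)  -1110(✓)  -1111(✓)  0-000(✓)  0-001(✓)  0-010(✓)  0-011(✓)  0-101(✓)  00-00(✓)  00-01(✓)  000-0(✓)  000-1(✓)  0000-(✓)  0001-(✓)  0010-(✓)  01-01(✓)  01-10(✓)  01-11(✓)  010-0(✓)  010-1(✓)  0100-(✓)  0101-(✓)  011-1(✓)  0111-(✓)  1-000(✓)  1-001(✓)  1-010(✓)  1-111  10-00(✓)  100-0(✓)  1000-(✓)  11-10(✓)  11-11(✓)  110-0(✓)  110-1(✓)  1100-(✓)  1101-(✓)  1111-(✓)
size-2^2 implicants → --000(✓)  --001(✓)  --010(✓)  -0-00  -00-0(✓)  -000-(✓)  -1-10(✓)  -1-11(✓)  -10-0(✓)  -10-1(✓)  -100-(✓)  -101-(✓)  -111-(✓)  0--01  0-0-0(✓)  0-0-1(✓)  0-00-(✓)  0-01-(✓)  00-0-  000--(✓)  01--1  01-1-(✓)  010--(✓)  1-0-0(✓)  1-00-(✓)  11-1-(✓)  110--(✓)
size-2^3 implicants → --0-0  --00-  -1-1-  -10--  0-0--
Unchecked terms (primes): --0-0, --00-, -0-00, -1-1-, -10--, 0--01, 0-0--, 00-0-, 01--1, 1-111
Minterm coverage:
  m0 ⊆ --0-0,--00-,-0-00,0-0--,00-0-
  m1 ⊆ --00-,0--01,0-0--,00-0-
  m2 ⊆ --0-0,0-0--
  m3 ⊆ 0-0-- [E]
  m4 ⊆ -0-00,00-0-
  m5 ⊆ 0--01,00-0-
  m8 ⊆ --0-0,--00-,-10--,0-0--
  m9 ⊆ --00-,-10--,0--01,0-0--,01--1
  m10 ⊆ --0-0,-1-1-,-10--,0-0--
  m11 ⊆ -1-1-,-10--,0-0--,01--1
  m13 ⊆ 0--01,01--1
  m14 ⊆ -1-1- [E]
  m15 ⊆ -1-1-,01--1
  m16 ⊆ --0-0,--00-,-0-00
  m17 ⊆ --00- [E]
  m18 ⊆ --0-0 [E]
  m20 ⊆ -0-00 [E]
  m23 ⊆ 1-111 [E]
  m24 ⊆ --0-0,--00-,-10--
  m25 ⊆ --00-,-10--
  m26 ⊆ --0-0,-1-1-,-10--
  m27 ⊆ -1-1-,-10--
  m30 ⊆ -1-1- [E]
  m31 ⊆ -1-1-,1-111
E = {--0-0, --00-, -0-00, -1-1-, 0-0--, 1-111}

NO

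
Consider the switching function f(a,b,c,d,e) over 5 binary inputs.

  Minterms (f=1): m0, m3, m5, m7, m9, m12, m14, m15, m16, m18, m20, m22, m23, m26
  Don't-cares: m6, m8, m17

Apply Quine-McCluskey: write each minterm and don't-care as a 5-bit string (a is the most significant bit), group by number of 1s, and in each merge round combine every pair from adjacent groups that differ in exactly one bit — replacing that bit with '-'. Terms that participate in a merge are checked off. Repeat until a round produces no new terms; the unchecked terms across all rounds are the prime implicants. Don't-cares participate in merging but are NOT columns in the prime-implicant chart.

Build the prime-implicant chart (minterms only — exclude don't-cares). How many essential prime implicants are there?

7

size-2^0 implicants → 00000(✓)  00011(✓)  00101(✓)  00110(✓)  00111(✓)  01000(✓)  01001(✓)  01100(✓)  01110(✓)  01111(✓)  10000(✓)  10001(✓)  10010(✓)  10100(✓)  10110(✓)  10111(✓)  11010(✓)
size-2^1 implicants → -0000  -0110(✓)  -0111(✓)  0-000  0-110(✓)  0-111(✓)  00-11  001-1  0011-(✓)  01-00  0100-  011-0  0111-(✓)  1-010  10-00(✓)  10-10(✓)  100-0(✓)  1000-  101-0(✓)  1011-(✓)
size-2^2 implicants → -011-  0-11-  10--0
Unchecked terms (primes): -0000, -011-, 0-000, 0-11-, 00-11, 001-1, 01-00, 0100-, 011-0, 1-010, 10--0, 1000-
Minterm coverage:
  m0 ⊆ -0000,0-000
  m3 ⊆ 00-11 [E]
  m5 ⊆ 001-1 [E]
  m7 ⊆ -011-,0-11-,00-11,001-1
  m9 ⊆ 0100- [E]
  m12 ⊆ 01-00,011-0
  m14 ⊆ 0-11-,011-0
  m15 ⊆ 0-11- [E]
  m16 ⊆ -0000,10--0,1000-
  m18 ⊆ 1-010,10--0
  m20 ⊆ 10--0 [E]
  m22 ⊆ -011-,10--0
  m23 ⊆ -011- [E]
  m26 ⊆ 1-010 [E]
E = {-011-, 0-11-, 00-11, 001-1, 0100-, 1-010, 10--0}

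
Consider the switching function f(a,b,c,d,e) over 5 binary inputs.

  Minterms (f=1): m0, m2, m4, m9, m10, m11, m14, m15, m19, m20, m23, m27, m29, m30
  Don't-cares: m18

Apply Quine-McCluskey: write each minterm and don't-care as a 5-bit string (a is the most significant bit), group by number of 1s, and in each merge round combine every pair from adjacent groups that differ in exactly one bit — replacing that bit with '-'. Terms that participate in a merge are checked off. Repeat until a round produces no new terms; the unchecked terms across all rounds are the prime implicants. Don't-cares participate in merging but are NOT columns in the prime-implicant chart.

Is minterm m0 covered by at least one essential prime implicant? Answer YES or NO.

NO

Round 0: 00000✓ 00010✓ 00100✓ 01001✓ 01010✓ 01011✓ 01110✓ 01111✓ 10010✓ 10011✓ 10100✓ 10111✓ 11011✓ 11101 11110✓
Round 1: -0010 -0100 -1011 -1110 0-010 00-00 000-0 01-10✓ 01-11✓ 010-1 0101-✓ 0111-✓ 1-011 10-11 1001-
Round 2: 01-1-
PIs = {-0010, -0100, -1011, -1110, 0-010, 00-00, 000-0, 01-1-, 010-1, 1-011, 10-11, 1001-, 11101}
Coverage chart:
  m0: 00-00,000-0
  m2: -0010,0-010,000-0
  m4: -0100,00-00
  m9: 010-1 ←essential
  m10: 0-010,01-1-
  m11: -1011,01-1-,010-1
  m14: -1110,01-1-
  m15: 01-1- ←essential
  m19: 1-011,10-11,1001-
  m20: -0100 ←essential
  m23: 10-11 ←essential
  m27: -1011,1-011
  m29: 11101 ←essential
  m30: -1110 ←essential
Essential: -0100, -1110, 01-1-, 010-1, 10-11, 11101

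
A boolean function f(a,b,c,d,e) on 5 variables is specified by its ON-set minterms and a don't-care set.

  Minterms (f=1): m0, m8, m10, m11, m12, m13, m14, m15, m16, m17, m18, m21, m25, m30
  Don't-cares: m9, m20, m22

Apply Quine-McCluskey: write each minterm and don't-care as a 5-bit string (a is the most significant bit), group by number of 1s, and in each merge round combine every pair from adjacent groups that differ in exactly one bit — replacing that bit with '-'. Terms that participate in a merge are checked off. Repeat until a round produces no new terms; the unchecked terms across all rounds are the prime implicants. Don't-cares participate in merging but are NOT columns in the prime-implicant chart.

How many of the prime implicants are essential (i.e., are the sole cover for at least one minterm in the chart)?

3

size-2^0 implicants → 00000(✓)  01000(✓)  01001(✓)  01010(✓)  01011(✓)  01100(✓)  01101(✓)  01110(✓)  01111(✓)  10000(✓)  10001(✓)  10010(✓)  10100(✓)  10101(✓)  10110(✓)  11001(✓)  11110(✓)
size-2^1 implicants → -0000  -1001  -1110  0-000  01-00(✓)  01-01(✓)  01-10(✓)  01-11(✓)  010-0(✓)  010-1(✓)  0100-(✓)  0101-(✓)  011-0(✓)  011-1(✓)  0110-(✓)  0111-(✓)  1-001  1-110  10-00(✓)  10-01(✓)  10-10(✓)  100-0(✓)  1000-(✓)  101-0(✓)  1010-(✓)
size-2^2 implicants → 01--0(✓)  01--1(✓)  01-0-(✓)  01-1-(✓)  010--(✓)  011--(✓)  10--0  10-0-
size-2^3 implicants → 01---
Unchecked terms (primes): -0000, -1001, -1110, 0-000, 01---, 1-001, 1-110, 10--0, 10-0-
Minterm coverage:
  m0 ⊆ -0000,0-000
  m8 ⊆ 0-000,01---
  m10 ⊆ 01--- [E]
  m11 ⊆ 01--- [E]
  m12 ⊆ 01--- [E]
  m13 ⊆ 01--- [E]
  m14 ⊆ -1110,01---
  m15 ⊆ 01--- [E]
  m16 ⊆ -0000,10--0,10-0-
  m17 ⊆ 1-001,10-0-
  m18 ⊆ 10--0 [E]
  m21 ⊆ 10-0- [E]
  m25 ⊆ -1001,1-001
  m30 ⊆ -1110,1-110
E = {01---, 10--0, 10-0-}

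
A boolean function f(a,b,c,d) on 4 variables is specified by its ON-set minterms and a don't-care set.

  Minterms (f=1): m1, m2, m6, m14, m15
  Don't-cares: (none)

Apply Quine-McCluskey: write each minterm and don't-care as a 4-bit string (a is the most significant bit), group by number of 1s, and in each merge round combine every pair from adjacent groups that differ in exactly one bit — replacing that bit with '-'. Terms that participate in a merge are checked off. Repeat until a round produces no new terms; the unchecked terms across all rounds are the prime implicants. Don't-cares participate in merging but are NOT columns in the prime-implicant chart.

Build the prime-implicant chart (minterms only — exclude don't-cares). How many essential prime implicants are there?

Round 0: 0001 0010✓ 0110✓ 1110✓ 1111✓
Round 1: -110 0-10 111-
PIs = {-110, 0-10, 0001, 111-}
Coverage chart:
  m1: 0001 ←essential
  m2: 0-10 ←essential
  m6: -110,0-10
  m14: -110,111-
  m15: 111- ←essential
Essential: 0-10, 0001, 111-

3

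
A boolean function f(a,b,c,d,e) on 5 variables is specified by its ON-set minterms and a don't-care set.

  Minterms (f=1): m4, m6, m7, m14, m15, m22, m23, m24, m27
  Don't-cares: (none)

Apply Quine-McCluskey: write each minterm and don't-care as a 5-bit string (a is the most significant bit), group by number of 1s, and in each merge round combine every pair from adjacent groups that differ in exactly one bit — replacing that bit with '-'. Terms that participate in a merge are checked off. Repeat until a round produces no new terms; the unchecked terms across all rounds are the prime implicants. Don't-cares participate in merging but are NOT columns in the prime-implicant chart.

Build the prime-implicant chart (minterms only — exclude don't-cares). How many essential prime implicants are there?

[col 0] 00100*, 00110*, 00111*, 01110*, 01111*, 10110*, 10111*, 11000, 11011
[col 1] -0110*, -0111*, 0-110*, 0-111*, 001-0, 0011-*, 0111-*, 1011-*
[col 2] -011-, 0-11-
Prime implicants: -011-, 0-11-, 001-0, 11000, 11011
PI chart (minterm → PIs covering it):
  4 | 001-0  (sole → essential)
  6 | -011-,0-11-,001-0
  7 | -011-,0-11-
  14 | 0-11-  (sole → essential)
  15 | 0-11-  (sole → essential)
  22 | -011-  (sole → essential)
  23 | -011-  (sole → essential)
  24 | 11000  (sole → essential)
  27 | 11011  (sole → essential)
Essential prime implicants: -011-, 0-11-, 001-0, 11000, 11011

5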